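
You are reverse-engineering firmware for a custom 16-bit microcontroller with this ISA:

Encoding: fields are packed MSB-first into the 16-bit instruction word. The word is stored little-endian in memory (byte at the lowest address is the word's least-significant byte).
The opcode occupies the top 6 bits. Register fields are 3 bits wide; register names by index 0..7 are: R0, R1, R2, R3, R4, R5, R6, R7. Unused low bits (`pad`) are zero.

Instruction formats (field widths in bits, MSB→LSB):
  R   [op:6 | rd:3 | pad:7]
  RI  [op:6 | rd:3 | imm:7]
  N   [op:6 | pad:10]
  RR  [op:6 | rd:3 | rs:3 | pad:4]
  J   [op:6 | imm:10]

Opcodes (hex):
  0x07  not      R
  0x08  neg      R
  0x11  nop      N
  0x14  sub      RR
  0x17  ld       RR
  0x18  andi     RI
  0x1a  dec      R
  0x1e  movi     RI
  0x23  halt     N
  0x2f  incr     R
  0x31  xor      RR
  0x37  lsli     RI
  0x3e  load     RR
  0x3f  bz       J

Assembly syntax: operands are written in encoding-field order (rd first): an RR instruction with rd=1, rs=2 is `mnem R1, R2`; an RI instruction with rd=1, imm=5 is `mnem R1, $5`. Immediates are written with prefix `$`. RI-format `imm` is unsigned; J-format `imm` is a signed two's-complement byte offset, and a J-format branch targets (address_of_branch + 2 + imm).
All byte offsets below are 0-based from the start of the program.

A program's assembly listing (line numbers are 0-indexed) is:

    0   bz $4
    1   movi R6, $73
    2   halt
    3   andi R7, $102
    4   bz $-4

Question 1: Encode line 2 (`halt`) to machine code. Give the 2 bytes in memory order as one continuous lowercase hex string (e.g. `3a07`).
008c

2. halt fields op=0x23:6|pad=0:10 → word 8c00h → 00 8c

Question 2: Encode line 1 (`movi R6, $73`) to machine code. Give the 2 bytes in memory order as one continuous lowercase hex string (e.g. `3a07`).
line 1 (movi): pack op=0x1e:6|rd=6:3|imm=73:7 = 0x7b49; little→ 49 7b

497b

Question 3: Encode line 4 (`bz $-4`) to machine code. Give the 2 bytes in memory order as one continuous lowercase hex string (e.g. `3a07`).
fcff

line 4 (bz): pack op=0x3f:6|imm=-4:10 = 0xfffc; little→ fc ff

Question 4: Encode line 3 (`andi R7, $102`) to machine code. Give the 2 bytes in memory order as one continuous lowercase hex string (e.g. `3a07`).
e663

line 3 (andi): pack op=0x18:6|rd=7:3|imm=102:7 = 0x63e6; little→ e6 63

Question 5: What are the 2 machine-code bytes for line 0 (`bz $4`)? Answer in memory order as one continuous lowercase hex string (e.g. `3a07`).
04fc

L0: bz op=0x3f:6|imm=4:10 ⇒ 0xfc04 ⇒ little 04 fc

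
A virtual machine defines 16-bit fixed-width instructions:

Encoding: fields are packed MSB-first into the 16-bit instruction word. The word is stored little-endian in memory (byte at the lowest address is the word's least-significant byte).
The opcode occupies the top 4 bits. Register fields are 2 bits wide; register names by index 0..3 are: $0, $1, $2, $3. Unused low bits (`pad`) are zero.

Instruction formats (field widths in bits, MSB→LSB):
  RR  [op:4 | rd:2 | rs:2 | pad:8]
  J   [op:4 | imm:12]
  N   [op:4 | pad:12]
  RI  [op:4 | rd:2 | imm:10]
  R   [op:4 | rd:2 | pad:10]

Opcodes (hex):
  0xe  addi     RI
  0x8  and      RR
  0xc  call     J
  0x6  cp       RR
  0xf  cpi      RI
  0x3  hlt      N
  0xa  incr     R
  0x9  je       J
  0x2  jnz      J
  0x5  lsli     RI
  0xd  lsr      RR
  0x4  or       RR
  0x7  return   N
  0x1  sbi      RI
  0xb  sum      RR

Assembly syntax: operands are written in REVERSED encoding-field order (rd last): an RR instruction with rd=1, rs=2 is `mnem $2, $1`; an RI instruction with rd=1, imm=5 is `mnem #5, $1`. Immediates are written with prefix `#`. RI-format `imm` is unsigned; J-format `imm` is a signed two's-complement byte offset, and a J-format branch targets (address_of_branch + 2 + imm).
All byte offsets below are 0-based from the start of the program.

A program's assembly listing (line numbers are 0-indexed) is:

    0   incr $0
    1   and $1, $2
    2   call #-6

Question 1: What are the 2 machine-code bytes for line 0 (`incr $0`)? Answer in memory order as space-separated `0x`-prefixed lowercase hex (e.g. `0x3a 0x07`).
0x00 0xa0

0. incr fields op=0xa:4|rd=0:2|pad=0:10 → word a000h → 00 a0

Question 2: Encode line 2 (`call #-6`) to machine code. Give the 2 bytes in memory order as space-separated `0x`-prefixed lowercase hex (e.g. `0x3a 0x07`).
L2: call op=0xc:4|imm=-6:12 ⇒ 0xcffa ⇒ little fa cf

0xfa 0xcf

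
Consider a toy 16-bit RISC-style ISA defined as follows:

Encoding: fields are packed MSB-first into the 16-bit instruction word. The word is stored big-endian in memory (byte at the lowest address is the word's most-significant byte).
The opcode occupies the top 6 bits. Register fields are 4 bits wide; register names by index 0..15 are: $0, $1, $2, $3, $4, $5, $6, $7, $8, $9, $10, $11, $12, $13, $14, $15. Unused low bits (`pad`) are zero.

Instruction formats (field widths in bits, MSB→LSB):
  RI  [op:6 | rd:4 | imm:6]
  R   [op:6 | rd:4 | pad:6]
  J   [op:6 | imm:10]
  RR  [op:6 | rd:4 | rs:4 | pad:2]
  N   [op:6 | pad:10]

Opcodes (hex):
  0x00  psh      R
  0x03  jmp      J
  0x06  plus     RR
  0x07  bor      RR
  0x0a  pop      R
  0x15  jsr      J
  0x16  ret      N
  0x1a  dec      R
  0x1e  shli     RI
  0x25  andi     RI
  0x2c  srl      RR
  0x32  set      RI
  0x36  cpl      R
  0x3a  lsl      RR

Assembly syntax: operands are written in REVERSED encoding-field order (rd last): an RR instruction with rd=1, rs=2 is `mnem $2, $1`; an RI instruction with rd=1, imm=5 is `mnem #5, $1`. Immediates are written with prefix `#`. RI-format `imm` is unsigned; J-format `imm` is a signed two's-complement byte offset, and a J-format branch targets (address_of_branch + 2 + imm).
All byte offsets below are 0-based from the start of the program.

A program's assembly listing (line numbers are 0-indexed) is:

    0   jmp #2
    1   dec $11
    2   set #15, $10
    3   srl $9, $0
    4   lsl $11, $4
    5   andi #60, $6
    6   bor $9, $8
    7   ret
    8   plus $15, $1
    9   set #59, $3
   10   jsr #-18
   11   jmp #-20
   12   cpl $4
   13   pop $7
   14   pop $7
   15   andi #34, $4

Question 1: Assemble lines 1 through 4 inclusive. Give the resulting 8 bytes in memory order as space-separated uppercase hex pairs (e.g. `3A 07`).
1. dec fields op=0x1a:6|rd=11:4|pad=0:6 → word 6ac0h → 6a c0
2. set fields op=0x32:6|rd=10:4|imm=15:6 → word ca8fh → ca 8f
3. srl fields op=0x2c:6|rd=0:4|rs=9:4|pad=0:2 → word b024h → b0 24
4. lsl fields op=0x3a:6|rd=4:4|rs=11:4|pad=0:2 → word e92ch → e9 2c

6A C0 CA 8F B0 24 E9 2C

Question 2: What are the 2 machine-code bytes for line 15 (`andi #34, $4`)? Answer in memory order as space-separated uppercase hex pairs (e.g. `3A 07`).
95 22

line 15 (andi): pack op=0x25:6|rd=4:4|imm=34:6 = 0x9522; big→ 95 22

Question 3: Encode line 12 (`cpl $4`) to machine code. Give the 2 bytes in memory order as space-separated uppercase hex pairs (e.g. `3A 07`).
D9 00

12. cpl fields op=0x36:6|rd=4:4|pad=0:6 → word d900h → d9 00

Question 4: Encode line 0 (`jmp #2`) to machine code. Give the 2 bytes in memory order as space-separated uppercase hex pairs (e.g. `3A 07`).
0C 02

L0: jmp op=0x3:6|imm=2:10 ⇒ 0x0c02 ⇒ big 0c 02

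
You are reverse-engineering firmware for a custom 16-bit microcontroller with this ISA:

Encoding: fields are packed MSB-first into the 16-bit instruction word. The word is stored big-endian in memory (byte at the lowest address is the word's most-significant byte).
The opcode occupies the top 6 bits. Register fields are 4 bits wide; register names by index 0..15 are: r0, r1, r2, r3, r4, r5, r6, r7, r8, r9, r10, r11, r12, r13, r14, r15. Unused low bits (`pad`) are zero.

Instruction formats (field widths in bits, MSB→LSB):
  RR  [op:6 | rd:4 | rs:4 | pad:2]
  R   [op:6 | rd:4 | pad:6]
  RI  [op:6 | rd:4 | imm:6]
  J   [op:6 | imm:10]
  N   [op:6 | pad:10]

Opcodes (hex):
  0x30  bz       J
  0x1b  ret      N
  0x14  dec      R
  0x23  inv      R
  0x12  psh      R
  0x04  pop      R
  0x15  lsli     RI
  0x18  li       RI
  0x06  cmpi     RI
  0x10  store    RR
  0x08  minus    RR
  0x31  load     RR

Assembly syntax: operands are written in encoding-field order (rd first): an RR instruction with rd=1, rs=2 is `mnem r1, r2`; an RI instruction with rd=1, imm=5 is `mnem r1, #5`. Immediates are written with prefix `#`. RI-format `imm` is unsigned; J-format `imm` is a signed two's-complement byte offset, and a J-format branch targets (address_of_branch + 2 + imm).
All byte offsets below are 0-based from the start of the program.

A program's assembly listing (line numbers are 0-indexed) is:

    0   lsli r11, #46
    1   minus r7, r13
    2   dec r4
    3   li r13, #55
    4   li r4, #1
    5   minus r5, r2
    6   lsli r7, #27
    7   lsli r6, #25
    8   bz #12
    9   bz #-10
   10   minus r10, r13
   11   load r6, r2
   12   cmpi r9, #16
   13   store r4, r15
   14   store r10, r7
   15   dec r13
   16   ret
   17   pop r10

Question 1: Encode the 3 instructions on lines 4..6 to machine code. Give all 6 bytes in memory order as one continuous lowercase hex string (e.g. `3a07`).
4. li fields op=0x18:6|rd=4:4|imm=1:6 → word 6101h → 61 01
5. minus fields op=0x8:6|rd=5:4|rs=2:4|pad=0:2 → word 2148h → 21 48
6. lsli fields op=0x15:6|rd=7:4|imm=27:6 → word 55dbh → 55 db

6101214855db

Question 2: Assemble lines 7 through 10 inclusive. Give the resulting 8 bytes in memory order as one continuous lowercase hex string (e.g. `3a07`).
line 7 (lsli): pack op=0x15:6|rd=6:4|imm=25:6 = 0x5599; big→ 55 99
line 8 (bz): pack op=0x30:6|imm=12:10 = 0xc00c; big→ c0 0c
line 9 (bz): pack op=0x30:6|imm=-10:10 = 0xc3f6; big→ c3 f6
line 10 (minus): pack op=0x8:6|rd=10:4|rs=13:4|pad=0:2 = 0x22b4; big→ 22 b4

5599c00cc3f622b4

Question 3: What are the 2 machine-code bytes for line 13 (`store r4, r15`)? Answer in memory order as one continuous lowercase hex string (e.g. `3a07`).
413c

13. store fields op=0x10:6|rd=4:4|rs=15:4|pad=0:2 → word 413ch → 41 3c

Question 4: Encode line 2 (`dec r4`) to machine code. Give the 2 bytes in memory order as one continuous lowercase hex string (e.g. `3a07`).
5100

line 2 (dec): pack op=0x14:6|rd=4:4|pad=0:6 = 0x5100; big→ 51 00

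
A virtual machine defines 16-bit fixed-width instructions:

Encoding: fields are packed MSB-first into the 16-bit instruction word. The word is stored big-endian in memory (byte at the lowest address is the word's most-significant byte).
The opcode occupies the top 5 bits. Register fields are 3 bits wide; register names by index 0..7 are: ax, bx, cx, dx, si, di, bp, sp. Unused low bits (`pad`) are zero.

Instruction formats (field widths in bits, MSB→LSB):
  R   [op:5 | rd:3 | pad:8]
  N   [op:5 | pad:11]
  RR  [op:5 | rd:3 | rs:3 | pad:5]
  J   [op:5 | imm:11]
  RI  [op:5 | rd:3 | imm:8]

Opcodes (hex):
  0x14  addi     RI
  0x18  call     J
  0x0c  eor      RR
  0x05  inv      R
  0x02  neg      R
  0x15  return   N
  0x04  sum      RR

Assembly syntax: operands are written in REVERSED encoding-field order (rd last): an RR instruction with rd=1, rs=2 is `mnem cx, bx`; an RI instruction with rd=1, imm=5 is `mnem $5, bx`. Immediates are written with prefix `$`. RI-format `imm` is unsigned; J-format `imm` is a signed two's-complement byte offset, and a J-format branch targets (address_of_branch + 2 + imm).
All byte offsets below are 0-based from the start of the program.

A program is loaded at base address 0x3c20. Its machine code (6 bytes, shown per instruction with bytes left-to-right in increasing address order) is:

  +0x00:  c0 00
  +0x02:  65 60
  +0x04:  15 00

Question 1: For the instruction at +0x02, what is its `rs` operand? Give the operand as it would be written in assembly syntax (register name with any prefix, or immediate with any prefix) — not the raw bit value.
@+02  big-endian(65 60) = 0x6560
  top 5b → 0xc → eor [RR]
  [10:8] rd=5 = di
  [7:5] rs=3 = dx

dx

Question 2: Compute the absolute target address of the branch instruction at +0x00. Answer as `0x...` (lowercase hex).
[00] c0 00 → 0xc000
  opcode bits[15:11]=0x18: call/J
  imm@[10:0]=0x0 ⇒ $0
  target = base 0x3c20 + off 0x00 + 2 + imm 0 = 0x3c22

0x3c22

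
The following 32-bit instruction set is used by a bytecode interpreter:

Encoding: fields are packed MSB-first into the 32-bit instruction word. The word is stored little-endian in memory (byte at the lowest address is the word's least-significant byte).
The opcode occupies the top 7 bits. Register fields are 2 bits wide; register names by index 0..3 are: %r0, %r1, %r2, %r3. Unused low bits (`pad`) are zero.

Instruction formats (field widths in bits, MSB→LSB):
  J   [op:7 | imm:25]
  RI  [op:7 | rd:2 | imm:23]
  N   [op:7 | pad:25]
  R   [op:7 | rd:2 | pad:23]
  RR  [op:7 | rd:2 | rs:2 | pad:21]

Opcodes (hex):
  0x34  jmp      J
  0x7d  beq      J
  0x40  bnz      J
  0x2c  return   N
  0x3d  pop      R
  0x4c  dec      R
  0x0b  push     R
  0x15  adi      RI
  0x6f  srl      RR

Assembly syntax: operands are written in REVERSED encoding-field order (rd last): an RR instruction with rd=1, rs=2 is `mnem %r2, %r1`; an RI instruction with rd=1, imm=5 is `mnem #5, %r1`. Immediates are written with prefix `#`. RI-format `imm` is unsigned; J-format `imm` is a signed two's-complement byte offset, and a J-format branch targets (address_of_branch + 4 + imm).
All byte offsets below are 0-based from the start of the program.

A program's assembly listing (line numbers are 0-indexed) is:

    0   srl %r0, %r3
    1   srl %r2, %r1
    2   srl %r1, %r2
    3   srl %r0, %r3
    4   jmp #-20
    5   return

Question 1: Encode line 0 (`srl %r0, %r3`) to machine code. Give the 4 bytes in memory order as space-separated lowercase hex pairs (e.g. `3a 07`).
00 00 80 df

0. srl fields op=0x6f:7|rd=3:2|rs=0:2|pad=0:21 → word df800000h → 00 00 80 df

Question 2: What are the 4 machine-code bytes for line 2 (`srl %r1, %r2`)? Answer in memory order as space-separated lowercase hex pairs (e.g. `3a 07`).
line 2 (srl): pack op=0x6f:7|rd=2:2|rs=1:2|pad=0:21 = 0xdf200000; little→ 00 00 20 df

00 00 20 df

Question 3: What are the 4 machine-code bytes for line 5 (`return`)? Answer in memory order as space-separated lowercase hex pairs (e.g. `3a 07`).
5. return fields op=0x2c:7|pad=0:25 → word 58000000h → 00 00 00 58

00 00 00 58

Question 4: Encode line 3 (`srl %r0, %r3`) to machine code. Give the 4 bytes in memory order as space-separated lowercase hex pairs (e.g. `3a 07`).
L3: srl op=0x6f:7|rd=3:2|rs=0:2|pad=0:21 ⇒ 0xdf800000 ⇒ little 00 00 80 df

00 00 80 df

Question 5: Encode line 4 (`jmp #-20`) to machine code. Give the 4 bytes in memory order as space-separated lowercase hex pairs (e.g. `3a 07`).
ec ff ff 69

line 4 (jmp): pack op=0x34:7|imm=-20:25 = 0x69ffffec; little→ ec ff ff 69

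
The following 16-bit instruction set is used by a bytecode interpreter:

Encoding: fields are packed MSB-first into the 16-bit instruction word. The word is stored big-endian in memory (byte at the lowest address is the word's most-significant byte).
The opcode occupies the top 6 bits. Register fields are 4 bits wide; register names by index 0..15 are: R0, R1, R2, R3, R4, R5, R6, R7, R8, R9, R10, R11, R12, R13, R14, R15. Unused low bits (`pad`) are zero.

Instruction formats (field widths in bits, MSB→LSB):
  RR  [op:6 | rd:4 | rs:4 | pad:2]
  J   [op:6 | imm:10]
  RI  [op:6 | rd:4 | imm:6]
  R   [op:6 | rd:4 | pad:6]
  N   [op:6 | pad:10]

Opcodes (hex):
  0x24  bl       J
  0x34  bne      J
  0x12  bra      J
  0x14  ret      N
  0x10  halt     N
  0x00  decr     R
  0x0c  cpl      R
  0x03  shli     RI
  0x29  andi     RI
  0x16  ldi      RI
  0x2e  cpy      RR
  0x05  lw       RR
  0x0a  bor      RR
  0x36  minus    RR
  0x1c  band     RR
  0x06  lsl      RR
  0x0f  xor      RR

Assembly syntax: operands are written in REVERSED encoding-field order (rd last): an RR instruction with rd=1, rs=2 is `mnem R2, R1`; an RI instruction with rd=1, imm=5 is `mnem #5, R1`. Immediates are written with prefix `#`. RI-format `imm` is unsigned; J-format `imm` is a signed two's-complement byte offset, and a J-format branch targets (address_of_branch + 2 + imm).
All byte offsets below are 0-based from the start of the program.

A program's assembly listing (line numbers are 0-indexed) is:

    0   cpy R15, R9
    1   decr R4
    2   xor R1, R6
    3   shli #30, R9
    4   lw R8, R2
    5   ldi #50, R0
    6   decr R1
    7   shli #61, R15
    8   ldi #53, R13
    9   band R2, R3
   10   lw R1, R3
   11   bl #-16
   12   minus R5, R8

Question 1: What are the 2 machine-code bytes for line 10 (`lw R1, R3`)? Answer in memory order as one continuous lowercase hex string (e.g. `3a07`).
14c4

line 10 (lw): pack op=0x5:6|rd=3:4|rs=1:4|pad=0:2 = 0x14c4; big→ 14 c4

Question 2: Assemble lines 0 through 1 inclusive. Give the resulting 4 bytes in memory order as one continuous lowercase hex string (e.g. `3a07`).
ba7c0100

line 0 (cpy): pack op=0x2e:6|rd=9:4|rs=15:4|pad=0:2 = 0xba7c; big→ ba 7c
line 1 (decr): pack op=0x0:6|rd=4:4|pad=0:6 = 0x0100; big→ 01 00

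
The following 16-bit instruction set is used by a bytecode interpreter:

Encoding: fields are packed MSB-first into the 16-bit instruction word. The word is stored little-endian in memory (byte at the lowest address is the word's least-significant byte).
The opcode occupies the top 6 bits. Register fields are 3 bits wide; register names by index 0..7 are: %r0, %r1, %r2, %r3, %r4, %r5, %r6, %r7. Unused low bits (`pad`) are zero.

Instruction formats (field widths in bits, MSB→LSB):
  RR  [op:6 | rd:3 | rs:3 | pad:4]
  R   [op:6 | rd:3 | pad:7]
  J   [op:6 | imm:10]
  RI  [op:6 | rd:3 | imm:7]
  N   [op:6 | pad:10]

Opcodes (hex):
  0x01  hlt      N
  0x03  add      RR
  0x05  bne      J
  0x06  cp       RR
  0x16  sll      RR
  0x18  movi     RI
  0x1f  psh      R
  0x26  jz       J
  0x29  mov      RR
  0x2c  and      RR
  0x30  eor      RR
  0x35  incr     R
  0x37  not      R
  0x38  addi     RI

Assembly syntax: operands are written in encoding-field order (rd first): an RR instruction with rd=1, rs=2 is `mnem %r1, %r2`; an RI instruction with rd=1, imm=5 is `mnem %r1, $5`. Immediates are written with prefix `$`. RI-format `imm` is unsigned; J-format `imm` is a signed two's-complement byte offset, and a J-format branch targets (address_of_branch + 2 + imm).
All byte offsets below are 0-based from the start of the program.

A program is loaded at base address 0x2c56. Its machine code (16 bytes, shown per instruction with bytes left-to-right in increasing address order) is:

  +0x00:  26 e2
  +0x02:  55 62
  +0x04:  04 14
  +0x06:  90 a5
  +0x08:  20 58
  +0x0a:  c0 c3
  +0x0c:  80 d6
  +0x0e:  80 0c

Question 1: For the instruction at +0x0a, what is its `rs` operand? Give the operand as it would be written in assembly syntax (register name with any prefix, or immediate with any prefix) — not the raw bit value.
[0a] c0 c3 → 0xc3c0
  top 6b → 0x30 → eor [RR]
  rd@[9:7]=0x7 ⇒ %r7
  rs@[6:4]=0x4 ⇒ %r4

%r4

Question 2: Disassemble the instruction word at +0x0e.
add %r1, %r0

+0x0e: 80 0c ⇒ word 0x0c80 (little)
  opcode bits[15:10]=0x3: add/RR
  rd@[9:7]=0x1 ⇒ %r1
  rs@[6:4]=0x0 ⇒ %r0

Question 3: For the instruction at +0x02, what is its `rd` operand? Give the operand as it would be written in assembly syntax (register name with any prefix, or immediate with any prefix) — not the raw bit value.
[02] 55 62 → 0x6255
  opcode bits[15:10]=0x18: movi/RI
  rd@[9:7]=0x4 ⇒ %r4
  imm@[6:0]=0x55 ⇒ $85

%r4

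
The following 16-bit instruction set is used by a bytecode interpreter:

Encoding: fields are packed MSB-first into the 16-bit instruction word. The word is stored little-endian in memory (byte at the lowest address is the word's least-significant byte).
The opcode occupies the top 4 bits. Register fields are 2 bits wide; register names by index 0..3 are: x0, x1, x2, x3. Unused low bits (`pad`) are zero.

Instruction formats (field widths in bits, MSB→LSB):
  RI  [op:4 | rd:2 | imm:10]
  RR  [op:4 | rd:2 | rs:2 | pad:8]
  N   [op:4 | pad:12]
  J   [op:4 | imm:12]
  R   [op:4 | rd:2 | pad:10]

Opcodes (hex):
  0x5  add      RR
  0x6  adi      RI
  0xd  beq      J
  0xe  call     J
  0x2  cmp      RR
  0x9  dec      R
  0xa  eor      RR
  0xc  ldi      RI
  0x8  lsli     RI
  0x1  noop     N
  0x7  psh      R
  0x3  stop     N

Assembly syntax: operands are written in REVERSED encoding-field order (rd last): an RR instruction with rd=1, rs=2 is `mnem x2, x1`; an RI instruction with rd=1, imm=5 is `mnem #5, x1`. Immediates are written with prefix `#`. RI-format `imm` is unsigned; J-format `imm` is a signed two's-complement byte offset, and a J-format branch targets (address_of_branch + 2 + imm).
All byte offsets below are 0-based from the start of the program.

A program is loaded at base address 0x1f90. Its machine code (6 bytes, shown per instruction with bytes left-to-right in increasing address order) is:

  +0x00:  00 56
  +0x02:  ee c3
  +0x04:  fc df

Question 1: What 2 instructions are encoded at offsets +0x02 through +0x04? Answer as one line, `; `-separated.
ldi #1006, x0; beq #-4

+0x02: ee c3 ⇒ word 0xc3ee (little)
  op=0xc3ee>>12=0xc ⇒ ldi (RI)
  rd@[11:10]=0x0 ⇒ x0
  imm@[9:0]=0x3ee ⇒ #1006
+0x04: fc df ⇒ word 0xdffc (little)
  op=0xdffc>>12=0xd ⇒ beq (J)
  imm@[11:0]=0xffc (s12→-4) ⇒ #-4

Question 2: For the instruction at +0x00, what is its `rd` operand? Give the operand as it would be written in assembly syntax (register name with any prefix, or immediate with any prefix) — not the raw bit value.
x1

+0x00: 00 56 ⇒ word 0x5600 (little)
  opcode bits[15:12]=0x5: add/RR
  rd@[11:10]=0x1 ⇒ x1
  rs@[9:8]=0x2 ⇒ x2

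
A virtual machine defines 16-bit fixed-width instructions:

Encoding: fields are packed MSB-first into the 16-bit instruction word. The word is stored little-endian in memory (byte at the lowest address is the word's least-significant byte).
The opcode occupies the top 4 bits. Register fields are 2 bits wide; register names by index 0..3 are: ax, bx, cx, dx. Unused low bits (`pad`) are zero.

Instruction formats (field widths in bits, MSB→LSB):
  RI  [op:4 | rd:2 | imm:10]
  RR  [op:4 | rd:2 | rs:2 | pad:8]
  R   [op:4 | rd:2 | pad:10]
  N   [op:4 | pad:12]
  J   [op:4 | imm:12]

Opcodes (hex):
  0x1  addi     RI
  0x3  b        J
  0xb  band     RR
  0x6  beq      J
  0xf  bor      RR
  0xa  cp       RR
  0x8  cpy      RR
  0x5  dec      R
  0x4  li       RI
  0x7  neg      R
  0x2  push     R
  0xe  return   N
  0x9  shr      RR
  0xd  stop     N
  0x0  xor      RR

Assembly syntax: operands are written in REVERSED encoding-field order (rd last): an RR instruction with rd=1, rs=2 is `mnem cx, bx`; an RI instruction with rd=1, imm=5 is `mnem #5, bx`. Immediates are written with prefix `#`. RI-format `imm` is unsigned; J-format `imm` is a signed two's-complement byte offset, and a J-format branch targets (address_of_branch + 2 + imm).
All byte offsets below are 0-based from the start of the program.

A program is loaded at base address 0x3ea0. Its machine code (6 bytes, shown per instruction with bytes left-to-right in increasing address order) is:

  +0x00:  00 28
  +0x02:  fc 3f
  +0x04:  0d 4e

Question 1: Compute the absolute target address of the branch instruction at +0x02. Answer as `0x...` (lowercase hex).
@+02  little-endian(fc 3f) = 0x3ffc
  opcode bits[15:12]=0x3: b/J
  [11:0] imm=4092 (s12→-4) = #-4
  target = base 0x3ea0 + off 0x02 + 2 + imm -4 = 0x3ea0

0x3ea0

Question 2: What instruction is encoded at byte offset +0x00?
off 0x00: read 00 28 as little → 0x2800
  top 4b → 0x2 → push [R]
  rd@[11:10]=0x2 ⇒ cx

push cx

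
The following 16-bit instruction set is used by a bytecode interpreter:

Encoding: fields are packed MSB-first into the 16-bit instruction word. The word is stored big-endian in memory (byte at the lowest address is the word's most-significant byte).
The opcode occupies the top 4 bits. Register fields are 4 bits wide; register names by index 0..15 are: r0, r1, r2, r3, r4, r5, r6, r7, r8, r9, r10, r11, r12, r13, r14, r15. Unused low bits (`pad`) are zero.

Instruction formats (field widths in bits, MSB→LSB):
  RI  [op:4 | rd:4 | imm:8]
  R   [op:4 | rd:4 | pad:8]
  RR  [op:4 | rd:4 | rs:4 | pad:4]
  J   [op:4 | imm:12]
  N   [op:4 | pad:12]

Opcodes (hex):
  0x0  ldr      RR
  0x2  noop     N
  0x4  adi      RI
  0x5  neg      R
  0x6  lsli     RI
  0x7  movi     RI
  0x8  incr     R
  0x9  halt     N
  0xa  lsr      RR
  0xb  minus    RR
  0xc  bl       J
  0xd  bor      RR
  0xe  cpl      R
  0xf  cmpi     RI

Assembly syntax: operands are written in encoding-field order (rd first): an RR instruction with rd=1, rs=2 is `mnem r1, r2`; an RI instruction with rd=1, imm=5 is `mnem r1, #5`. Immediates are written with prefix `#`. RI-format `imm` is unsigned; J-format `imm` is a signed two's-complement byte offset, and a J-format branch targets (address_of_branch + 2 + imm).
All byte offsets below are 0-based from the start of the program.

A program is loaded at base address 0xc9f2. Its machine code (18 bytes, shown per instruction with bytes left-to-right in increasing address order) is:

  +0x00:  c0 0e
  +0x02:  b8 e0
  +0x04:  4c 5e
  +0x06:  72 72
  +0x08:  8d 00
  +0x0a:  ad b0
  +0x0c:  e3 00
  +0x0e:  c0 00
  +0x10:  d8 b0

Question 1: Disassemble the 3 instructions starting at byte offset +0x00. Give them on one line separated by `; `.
[00] c0 0e → 0xc00e
  top 4b → 0xc → bl [J]
  imm@[11:0]=0xe ⇒ #14
[02] b8 e0 → 0xb8e0
  top 4b → 0xb → minus [RR]
  rd@[11:8]=0x8 ⇒ r8
  rs@[7:4]=0xe ⇒ r14
[04] 4c 5e → 0x4c5e
  top 4b → 0x4 → adi [RI]
  rd@[11:8]=0xc ⇒ r12
  imm@[7:0]=0x5e ⇒ #94

bl #14; minus r8, r14; adi r12, #94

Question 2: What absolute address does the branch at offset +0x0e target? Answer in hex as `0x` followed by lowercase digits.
0xca02

+0x0e: c0 00 ⇒ word 0xc000 (big)
  opcode bits[15:12]=0xc: bl/J
  imm@[11:0]=0x0 ⇒ #0
  target = base 0xc9f2 + off 0x0e + 2 + imm 0 = 0xca02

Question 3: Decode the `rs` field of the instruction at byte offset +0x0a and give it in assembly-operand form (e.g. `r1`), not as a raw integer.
r11

off 0x0a: read ad b0 as big → 0xadb0
  top 4b → 0xa → lsr [RR]
  rd: (w>>8)&0xf=0xd → r13
  rs: (w>>4)&0xf=0xb → r11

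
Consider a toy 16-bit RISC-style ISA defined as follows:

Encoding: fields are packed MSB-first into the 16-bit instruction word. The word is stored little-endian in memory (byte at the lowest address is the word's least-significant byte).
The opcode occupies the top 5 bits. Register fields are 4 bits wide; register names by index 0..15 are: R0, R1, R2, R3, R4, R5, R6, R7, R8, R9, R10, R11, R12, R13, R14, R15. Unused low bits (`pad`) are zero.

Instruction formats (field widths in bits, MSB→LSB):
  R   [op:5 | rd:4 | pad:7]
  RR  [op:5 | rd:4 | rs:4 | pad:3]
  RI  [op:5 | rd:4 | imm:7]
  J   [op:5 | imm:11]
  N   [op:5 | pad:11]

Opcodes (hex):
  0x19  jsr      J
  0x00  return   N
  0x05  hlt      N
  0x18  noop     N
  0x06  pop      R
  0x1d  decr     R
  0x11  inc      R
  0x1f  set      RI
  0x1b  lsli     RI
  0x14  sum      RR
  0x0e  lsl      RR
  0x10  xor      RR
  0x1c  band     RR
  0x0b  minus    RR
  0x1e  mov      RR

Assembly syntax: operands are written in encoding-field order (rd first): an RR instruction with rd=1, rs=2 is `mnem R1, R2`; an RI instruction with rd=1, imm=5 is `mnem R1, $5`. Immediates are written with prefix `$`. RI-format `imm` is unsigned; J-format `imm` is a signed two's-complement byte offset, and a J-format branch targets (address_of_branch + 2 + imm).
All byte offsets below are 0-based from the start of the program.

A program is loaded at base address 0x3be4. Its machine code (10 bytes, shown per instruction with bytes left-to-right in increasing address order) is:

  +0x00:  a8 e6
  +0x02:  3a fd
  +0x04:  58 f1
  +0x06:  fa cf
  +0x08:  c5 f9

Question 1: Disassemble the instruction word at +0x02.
set R10, $58

@+02  little-endian(3a fd) = 0xfd3a
  top 5b → 0x1f → set [RI]
  rd@[10:7]=0xa ⇒ R10
  imm@[6:0]=0x3a ⇒ $58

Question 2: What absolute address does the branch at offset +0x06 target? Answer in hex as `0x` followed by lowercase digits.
@+06  little-endian(fa cf) = 0xcffa
  opcode bits[15:11]=0x19: jsr/J
  imm@[10:0]=0x7fa (s11→-6) ⇒ $-6
  target = base 0x3be4 + off 0x06 + 2 + imm -6 = 0x3be6

0x3be6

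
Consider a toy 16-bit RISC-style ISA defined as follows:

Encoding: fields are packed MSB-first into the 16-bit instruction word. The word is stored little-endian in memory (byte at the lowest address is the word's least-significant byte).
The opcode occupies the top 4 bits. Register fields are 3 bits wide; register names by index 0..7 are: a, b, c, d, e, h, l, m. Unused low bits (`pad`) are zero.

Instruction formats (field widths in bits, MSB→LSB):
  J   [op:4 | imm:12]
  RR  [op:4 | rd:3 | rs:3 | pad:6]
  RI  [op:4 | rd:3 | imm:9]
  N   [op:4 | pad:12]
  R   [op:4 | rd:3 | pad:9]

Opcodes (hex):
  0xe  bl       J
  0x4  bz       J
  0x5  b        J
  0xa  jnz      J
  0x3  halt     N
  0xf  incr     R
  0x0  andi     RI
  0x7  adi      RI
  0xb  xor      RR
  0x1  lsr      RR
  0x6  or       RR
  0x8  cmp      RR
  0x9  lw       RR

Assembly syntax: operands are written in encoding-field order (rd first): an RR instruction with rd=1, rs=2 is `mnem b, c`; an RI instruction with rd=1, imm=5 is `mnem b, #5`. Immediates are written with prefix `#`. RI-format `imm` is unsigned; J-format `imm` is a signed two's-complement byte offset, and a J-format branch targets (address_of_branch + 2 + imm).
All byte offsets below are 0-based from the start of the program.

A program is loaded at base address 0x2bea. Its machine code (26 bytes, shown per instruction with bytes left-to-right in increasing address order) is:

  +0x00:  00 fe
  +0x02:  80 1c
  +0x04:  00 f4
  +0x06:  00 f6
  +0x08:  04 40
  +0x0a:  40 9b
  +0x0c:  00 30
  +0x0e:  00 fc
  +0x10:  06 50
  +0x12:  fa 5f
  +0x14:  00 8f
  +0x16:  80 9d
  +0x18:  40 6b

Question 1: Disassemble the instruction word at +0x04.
off 0x04: read 00 f4 as little → 0xf400
  opcode bits[15:12]=0xf: incr/R
  rd@[11:9]=0x2 ⇒ c

incr c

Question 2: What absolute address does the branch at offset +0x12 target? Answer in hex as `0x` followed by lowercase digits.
0x2bf8

@+12  little-endian(fa 5f) = 0x5ffa
  top 4b → 0x5 → b [J]
  imm@[11:0]=0xffa (s12→-6) ⇒ #-6
  target = base 0x2bea + off 0x12 + 2 + imm -6 = 0x2bf8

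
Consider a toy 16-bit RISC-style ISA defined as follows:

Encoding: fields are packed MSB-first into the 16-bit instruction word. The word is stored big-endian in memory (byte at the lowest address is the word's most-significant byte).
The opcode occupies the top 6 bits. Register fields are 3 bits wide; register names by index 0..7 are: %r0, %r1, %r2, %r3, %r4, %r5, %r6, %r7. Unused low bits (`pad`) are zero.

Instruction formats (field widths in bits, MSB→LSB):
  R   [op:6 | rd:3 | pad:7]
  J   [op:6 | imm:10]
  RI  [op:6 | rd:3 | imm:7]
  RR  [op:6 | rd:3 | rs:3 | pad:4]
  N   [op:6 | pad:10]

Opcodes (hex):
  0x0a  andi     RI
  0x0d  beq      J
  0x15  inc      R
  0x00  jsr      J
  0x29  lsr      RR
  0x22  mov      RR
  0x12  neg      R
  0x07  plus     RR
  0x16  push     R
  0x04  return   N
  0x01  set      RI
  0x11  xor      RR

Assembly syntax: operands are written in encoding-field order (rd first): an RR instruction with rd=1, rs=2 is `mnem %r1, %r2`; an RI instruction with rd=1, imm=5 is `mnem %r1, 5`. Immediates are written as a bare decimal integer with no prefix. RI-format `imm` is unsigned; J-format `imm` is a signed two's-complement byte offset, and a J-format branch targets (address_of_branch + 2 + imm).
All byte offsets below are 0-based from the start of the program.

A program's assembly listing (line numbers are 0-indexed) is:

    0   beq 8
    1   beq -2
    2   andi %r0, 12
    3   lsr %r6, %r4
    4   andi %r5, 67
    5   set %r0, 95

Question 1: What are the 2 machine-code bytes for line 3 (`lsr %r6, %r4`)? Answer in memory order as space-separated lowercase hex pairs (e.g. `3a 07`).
line 3 (lsr): pack op=0x29:6|rd=6:3|rs=4:3|pad=0:4 = 0xa740; big→ a7 40

a7 40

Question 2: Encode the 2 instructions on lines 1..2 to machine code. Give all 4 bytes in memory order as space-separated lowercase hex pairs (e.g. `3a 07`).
line 1 (beq): pack op=0xd:6|imm=-2:10 = 0x37fe; big→ 37 fe
line 2 (andi): pack op=0xa:6|rd=0:3|imm=12:7 = 0x280c; big→ 28 0c

37 fe 28 0c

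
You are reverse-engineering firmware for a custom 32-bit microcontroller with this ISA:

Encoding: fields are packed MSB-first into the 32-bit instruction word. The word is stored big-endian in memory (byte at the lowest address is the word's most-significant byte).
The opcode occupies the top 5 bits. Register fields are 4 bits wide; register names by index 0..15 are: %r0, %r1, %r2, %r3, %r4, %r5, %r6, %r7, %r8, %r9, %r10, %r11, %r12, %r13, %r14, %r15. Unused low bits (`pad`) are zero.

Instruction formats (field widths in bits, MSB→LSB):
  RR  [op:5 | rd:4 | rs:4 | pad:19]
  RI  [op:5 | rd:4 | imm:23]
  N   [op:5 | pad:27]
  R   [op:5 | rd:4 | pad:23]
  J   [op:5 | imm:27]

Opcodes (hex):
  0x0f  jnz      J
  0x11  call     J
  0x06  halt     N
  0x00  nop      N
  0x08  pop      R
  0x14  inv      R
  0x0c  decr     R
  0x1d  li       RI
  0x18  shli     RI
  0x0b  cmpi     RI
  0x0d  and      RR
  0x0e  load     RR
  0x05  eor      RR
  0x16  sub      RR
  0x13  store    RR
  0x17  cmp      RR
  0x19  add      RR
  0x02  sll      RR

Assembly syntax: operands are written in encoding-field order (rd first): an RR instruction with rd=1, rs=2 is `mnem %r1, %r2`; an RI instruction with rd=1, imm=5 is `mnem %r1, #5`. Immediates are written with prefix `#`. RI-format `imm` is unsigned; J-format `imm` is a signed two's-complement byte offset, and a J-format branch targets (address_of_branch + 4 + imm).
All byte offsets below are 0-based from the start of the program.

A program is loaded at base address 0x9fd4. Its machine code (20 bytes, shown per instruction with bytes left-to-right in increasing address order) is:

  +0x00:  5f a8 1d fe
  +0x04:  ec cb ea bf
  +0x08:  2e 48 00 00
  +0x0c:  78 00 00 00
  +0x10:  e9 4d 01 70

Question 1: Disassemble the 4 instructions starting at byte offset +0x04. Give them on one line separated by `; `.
@+04  big-endian(ec cb ea bf) = 0xeccbeabf
  top 5b → 0x1d → li [RI]
  rd@[26:23]=0x9 ⇒ %r9
  imm@[22:0]=0x4beabf ⇒ #4975295
@+08  big-endian(2e 48 00 00) = 0x2e480000
  top 5b → 0x5 → eor [RR]
  rd@[26:23]=0xc ⇒ %r12
  rs@[22:19]=0x9 ⇒ %r9
@+0c  big-endian(78 00 00 00) = 0x78000000
  top 5b → 0xf → jnz [J]
  imm@[26:0]=0x0 ⇒ #0
@+10  big-endian(e9 4d 01 70) = 0xe94d0170
  top 5b → 0x1d → li [RI]
  rd@[26:23]=0x2 ⇒ %r2
  imm@[22:0]=0x4d0170 ⇒ #5046640

li %r9, #4975295; eor %r12, %r9; jnz #0; li %r2, #5046640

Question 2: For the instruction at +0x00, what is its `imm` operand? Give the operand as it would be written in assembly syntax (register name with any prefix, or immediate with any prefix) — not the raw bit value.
#2629118

@+00  big-endian(5f a8 1d fe) = 0x5fa81dfe
  op=0x5fa81dfe>>27=0xb ⇒ cmpi (RI)
  rd@[26:23]=0xf ⇒ %r15
  imm@[22:0]=0x281dfe ⇒ #2629118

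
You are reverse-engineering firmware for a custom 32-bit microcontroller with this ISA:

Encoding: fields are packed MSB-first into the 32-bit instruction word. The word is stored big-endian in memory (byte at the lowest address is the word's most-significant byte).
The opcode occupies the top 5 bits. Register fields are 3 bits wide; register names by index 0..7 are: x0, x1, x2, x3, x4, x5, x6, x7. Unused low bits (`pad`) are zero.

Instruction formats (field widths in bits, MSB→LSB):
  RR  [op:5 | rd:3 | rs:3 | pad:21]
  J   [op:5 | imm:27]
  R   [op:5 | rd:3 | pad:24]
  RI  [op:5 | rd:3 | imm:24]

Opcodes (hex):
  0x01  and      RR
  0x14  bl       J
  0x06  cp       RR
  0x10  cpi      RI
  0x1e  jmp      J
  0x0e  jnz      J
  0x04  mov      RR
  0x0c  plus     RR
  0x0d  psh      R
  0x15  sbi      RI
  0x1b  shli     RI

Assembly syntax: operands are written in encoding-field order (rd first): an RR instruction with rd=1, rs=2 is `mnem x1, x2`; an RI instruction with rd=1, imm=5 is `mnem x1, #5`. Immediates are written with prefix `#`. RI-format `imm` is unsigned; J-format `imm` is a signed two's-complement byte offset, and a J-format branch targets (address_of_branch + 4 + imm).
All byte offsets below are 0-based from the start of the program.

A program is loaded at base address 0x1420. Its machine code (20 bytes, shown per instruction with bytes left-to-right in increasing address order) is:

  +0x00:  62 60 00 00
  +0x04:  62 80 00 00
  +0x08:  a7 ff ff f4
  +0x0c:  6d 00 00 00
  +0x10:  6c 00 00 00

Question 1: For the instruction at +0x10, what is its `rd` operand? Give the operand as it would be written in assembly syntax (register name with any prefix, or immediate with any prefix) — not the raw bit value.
+0x10: 6c 00 00 00 ⇒ word 0x6c000000 (big)
  op=0x6c000000>>27=0xd ⇒ psh (R)
  [26:24] rd=4 = x4

x4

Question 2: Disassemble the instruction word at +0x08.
[08] a7 ff ff f4 → 0xa7fffff4
  op=0xa7fffff4>>27=0x14 ⇒ bl (J)
  imm@[26:0]=0x7fffff4 (s27→-12) ⇒ #-12

bl #-12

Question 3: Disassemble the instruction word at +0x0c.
psh x5

off 0x0c: read 6d 00 00 00 as big → 0x6d000000
  opcode bits[31:27]=0xd: psh/R
  rd: (w>>24)&0x7=0x5 → x5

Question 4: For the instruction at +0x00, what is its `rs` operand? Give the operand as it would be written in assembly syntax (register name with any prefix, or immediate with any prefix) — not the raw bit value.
@+00  big-endian(62 60 00 00) = 0x62600000
  top 5b → 0xc → plus [RR]
  rd: (w>>24)&0x7=0x2 → x2
  rs: (w>>21)&0x7=0x3 → x3

x3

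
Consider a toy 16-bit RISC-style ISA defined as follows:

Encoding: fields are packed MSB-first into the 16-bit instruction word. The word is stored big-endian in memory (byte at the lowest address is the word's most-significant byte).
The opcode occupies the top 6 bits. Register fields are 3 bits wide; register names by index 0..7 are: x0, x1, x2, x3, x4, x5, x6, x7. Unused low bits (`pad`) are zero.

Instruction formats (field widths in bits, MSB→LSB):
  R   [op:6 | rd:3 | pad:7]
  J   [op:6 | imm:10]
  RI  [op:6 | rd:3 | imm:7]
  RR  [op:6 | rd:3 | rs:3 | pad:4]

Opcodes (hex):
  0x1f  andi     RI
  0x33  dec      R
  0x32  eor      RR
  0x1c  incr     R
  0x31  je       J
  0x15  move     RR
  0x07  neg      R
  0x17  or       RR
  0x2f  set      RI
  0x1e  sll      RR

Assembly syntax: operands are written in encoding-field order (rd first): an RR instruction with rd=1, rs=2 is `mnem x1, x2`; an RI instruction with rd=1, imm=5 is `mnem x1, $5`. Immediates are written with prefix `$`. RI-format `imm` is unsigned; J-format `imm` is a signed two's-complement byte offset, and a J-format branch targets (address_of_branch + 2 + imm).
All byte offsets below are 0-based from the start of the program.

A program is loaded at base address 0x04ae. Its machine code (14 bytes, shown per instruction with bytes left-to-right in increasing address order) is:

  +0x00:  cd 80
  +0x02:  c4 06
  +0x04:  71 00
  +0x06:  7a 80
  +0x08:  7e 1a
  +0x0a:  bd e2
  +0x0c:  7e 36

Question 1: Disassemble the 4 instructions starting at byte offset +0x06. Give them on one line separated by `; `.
+0x06: 7a 80 ⇒ word 0x7a80 (big)
  op=0x7a80>>10=0x1e ⇒ sll (RR)
  rd: (w>>7)&0x7=0x5 → x5
  rs: (w>>4)&0x7=0x0 → x0
+0x08: 7e 1a ⇒ word 0x7e1a (big)
  op=0x7e1a>>10=0x1f ⇒ andi (RI)
  rd: (w>>7)&0x7=0x4 → x4
  imm: (w>>0)&0x7f=0x1a → $26
+0x0a: bd e2 ⇒ word 0xbde2 (big)
  op=0xbde2>>10=0x2f ⇒ set (RI)
  rd: (w>>7)&0x7=0x3 → x3
  imm: (w>>0)&0x7f=0x62 → $98
+0x0c: 7e 36 ⇒ word 0x7e36 (big)
  op=0x7e36>>10=0x1f ⇒ andi (RI)
  rd: (w>>7)&0x7=0x4 → x4
  imm: (w>>0)&0x7f=0x36 → $54

sll x5, x0; andi x4, $26; set x3, $98; andi x4, $54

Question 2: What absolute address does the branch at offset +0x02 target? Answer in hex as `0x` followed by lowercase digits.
@+02  big-endian(c4 06) = 0xc406
  op=0xc406>>10=0x31 ⇒ je (J)
  [9:0] imm=6 = $6
  target = base 0x04ae + off 0x02 + 2 + imm 6 = 0x04b8

0x04b8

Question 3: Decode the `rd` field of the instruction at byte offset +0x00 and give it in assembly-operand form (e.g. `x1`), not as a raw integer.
+0x00: cd 80 ⇒ word 0xcd80 (big)
  top 6b → 0x33 → dec [R]
  [9:7] rd=3 = x3

x3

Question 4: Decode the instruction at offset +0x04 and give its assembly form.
incr x2

off 0x04: read 71 00 as big → 0x7100
  op=0x7100>>10=0x1c ⇒ incr (R)
  rd: (w>>7)&0x7=0x2 → x2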